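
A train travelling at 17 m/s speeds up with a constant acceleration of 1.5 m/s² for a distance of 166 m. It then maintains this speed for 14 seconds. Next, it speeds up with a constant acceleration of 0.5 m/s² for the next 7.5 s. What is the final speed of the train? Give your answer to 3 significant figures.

Phase 1 (accelerating): v₀ = 17.0 m/s, a = 1.5 m/s².
v² = v₀² + 2aΔx = 17.0² + 2·1.5·166 = 787 → v = 28.1 m/s
t = (v − v₀)/a = (28.1 − 17.0)/1.5 = 7.37 s

Phase 2 (constant speed): v₀ = 28.1 m/s, a = 0 m/s².
v = v₀ + at = 28.1 + (0)(14) = 28.1 m/s
Δx = v₀t + ½at² = 28.1·14 + 0.5·0·14² = 393 m

Phase 3 (accelerating): v₀ = 28.1 m/s, a = 0.5 m/s².
v = v₀ + at = 28.1 + (0.5)(7.5) = 31.8 m/s
Δx = v₀t + ½at² = 28.1·7.5 + 0.5·0.5·7.5² = 224 m
Final speed = 31.8 m/s

31.8 m/s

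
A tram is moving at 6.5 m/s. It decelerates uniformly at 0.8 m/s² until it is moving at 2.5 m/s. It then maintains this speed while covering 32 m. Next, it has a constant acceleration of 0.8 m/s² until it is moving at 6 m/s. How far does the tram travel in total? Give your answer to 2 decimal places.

73.09 m

Phase 1 (decelerating): v₀ = 6.50 m/s, a = -0.8 m/s².
v = v₀ + at → t = (2.5 − 6.50) / -0.8 = 5.00 s
v² = v₀² + 2aΔx → Δx = (2.5² − 6.50²)/(2·-0.8) = 22.5 m

Phase 2 (constant speed): v₀ = 2.50 m/s, a = 0 m/s².
Constant speed: t = d/v = 32/2.50 = 12.8 s

Phase 3 (accelerating): v₀ = 2.50 m/s, a = 0.8 m/s².
v = v₀ + at → t = (6 − 2.50) / 0.8 = 4.38 s
v² = v₀² + 2aΔx → Δx = (6² − 2.50²)/(2·0.8) = 18.6 m
Total distance = 22.5 + 32.0 + 18.6 = 73.1 m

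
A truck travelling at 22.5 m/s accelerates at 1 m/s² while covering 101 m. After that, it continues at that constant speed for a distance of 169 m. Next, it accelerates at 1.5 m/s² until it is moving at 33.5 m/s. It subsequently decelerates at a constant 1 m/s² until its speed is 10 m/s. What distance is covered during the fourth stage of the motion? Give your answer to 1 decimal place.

511.1 m

Phase 1 (accelerating): v₀ = 22.5 m/s, a = 1 m/s².
v² = v₀² + 2aΔx = 22.5² + 2·1·101 = 708 → v = 26.6 m/s
t = (v − v₀)/a = (26.6 − 22.5)/1 = 4.11 s

Phase 2 (constant speed): v₀ = 26.6 m/s, a = 0 m/s².
Constant speed: t = d/v = 169/26.6 = 6.35 s

Phase 3 (accelerating): v₀ = 26.6 m/s, a = 1.5 m/s².
v = v₀ + at → t = (33.5 − 26.6) / 1.5 = 4.59 s
v² = v₀² + 2aΔx → Δx = (33.5² − 26.6²)/(2·1.5) = 138 m

Phase 4 (decelerating): v₀ = 33.5 m/s, a = -1 m/s².
v = v₀ + at → t = (10 − 33.5) / -1 = 23.5 s
v² = v₀² + 2aΔx → Δx = (10² − 33.5²)/(2·-1) = 511 m
Distance in phase 4 = 511 m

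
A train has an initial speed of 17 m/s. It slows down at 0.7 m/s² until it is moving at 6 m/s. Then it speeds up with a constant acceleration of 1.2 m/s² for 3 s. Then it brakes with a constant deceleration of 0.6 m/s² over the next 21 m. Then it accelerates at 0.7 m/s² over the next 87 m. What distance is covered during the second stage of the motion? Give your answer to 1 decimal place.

Phase 1 (decelerating): v₀ = 17.0 m/s, a = -0.7 m/s².
v = v₀ + at → t = (6 − 17.0) / -0.7 = 15.7 s
v² = v₀² + 2aΔx → Δx = (6² − 17.0²)/(2·-0.7) = 181 m

Phase 2 (accelerating): v₀ = 6.00 m/s, a = 1.2 m/s².
v = v₀ + at = 6.00 + (1.2)(3) = 9.60 m/s
Δx = v₀t + ½at² = 6.00·3 + 0.5·1.2·3² = 23.4 m
Distance in phase 2 = 23.4 m

23.4 m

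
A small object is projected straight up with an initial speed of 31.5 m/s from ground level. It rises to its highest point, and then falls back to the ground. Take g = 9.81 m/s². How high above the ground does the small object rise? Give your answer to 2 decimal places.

Phase 1 (rising): v₀ = 31.5 m/s, a = -9.81 m/s².
v = v₀ + at → t = (0 − 31.5) / -9.81 = 3.21 s
v² = v₀² + 2aΔx → Δx = (0² − 31.5²)/(2·-9.81) = 50.6 m
Maximum height = 50.6 m

50.57 m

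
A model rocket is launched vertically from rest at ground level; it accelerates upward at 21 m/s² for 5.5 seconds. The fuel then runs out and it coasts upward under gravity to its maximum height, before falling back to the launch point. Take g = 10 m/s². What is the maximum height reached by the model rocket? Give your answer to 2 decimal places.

984.64 m

Phase 1 (powered ascent): v₀ = 0 m/s, a = 21 m/s².
v = v₀ + at = 0 + (21)(5.5) = 116 m/s
Δx = v₀t + ½at² = 0·5.5 + 0.5·21·5.5² = 318 m

Phase 2 (coasting upward): v₀ = 116 m/s, a = -10 m/s².
v = v₀ + at → t = (0 − 116) / -10 = 11.6 s
v² = v₀² + 2aΔx → Δx = (0² − 116²)/(2·-10) = 667 m
Maximum height = 318 + 667 = 985 m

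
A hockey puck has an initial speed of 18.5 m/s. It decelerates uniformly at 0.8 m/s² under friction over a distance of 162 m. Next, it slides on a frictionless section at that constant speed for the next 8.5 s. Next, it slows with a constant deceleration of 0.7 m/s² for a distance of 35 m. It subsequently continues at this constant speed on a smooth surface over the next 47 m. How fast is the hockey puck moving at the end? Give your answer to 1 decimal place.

5.8 m/s

Phase 1 (decelerating): v₀ = 18.5 m/s, a = -0.8 m/s².
v² = v₀² + 2aΔx = 18.5² + 2·-0.8·162 = 83.1 → v = 9.11 m/s
t = (v − v₀)/a = (9.11 − 18.5)/-0.8 = 11.7 s

Phase 2 (constant speed): v₀ = 9.11 m/s, a = 0 m/s².
v = v₀ + at = 9.11 + (0)(8.5) = 9.11 m/s
Δx = v₀t + ½at² = 9.11·8.5 + 0.5·0·8.5² = 77.5 m

Phase 3 (decelerating): v₀ = 9.11 m/s, a = -0.7 m/s².
v² = v₀² + 2aΔx = 9.11² + 2·-0.7·35 = 34.1 → v = 5.84 m/s
t = (v − v₀)/a = (5.84 − 9.11)/-0.7 = 4.68 s

Phase 4 (constant speed): v₀ = 5.84 m/s, a = 0 m/s².
Constant speed: t = d/v = 47/5.84 = 8.05 s
Final speed = 5.84 m/s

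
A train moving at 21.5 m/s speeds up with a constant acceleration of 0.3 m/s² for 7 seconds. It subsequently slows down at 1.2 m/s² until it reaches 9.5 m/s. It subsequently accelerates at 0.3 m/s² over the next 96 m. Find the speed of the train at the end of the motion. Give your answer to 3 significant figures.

Phase 1 (accelerating): v₀ = 21.5 m/s, a = 0.3 m/s².
v = v₀ + at = 21.5 + (0.3)(7) = 23.6 m/s
Δx = v₀t + ½at² = 21.5·7 + 0.5·0.3·7² = 158 m

Phase 2 (decelerating): v₀ = 23.6 m/s, a = -1.2 m/s².
v = v₀ + at → t = (9.5 − 23.6) / -1.2 = 11.8 s
v² = v₀² + 2aΔx → Δx = (9.5² − 23.6²)/(2·-1.2) = 194 m

Phase 3 (accelerating): v₀ = 9.50 m/s, a = 0.3 m/s².
v² = v₀² + 2aΔx = 9.50² + 2·0.3·96 = 148 → v = 12.2 m/s
t = (v − v₀)/a = (12.2 − 9.50)/0.3 = 8.86 s
Final speed = 12.2 m/s

12.2 m/s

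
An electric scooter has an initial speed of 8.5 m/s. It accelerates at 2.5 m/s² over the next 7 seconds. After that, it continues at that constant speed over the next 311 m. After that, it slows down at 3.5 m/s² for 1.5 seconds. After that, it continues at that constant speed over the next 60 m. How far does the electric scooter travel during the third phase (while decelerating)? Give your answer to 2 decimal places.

Phase 1 (accelerating): v₀ = 8.50 m/s, a = 2.5 m/s².
v = v₀ + at = 8.50 + (2.5)(7) = 26.0 m/s
Δx = v₀t + ½at² = 8.50·7 + 0.5·2.5·7² = 121 m

Phase 2 (constant speed): v₀ = 26.0 m/s, a = 0 m/s².
Constant speed: t = d/v = 311/26.0 = 12.0 s

Phase 3 (decelerating): v₀ = 26.0 m/s, a = -3.5 m/s².
v = v₀ + at = 26.0 + (-3.5)(1.5) = 20.8 m/s
Δx = v₀t + ½at² = 26.0·1.5 + 0.5·-3.5·1.5² = 35.1 m
Distance in phase 3 = 35.1 m

35.06 m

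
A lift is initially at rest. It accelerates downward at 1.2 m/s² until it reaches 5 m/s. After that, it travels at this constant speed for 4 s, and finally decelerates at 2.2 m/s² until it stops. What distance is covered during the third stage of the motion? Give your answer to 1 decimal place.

Phase 1 (accelerating): v₀ = 0 m/s, a = 1.2 m/s².
v = v₀ + at → t = (5 − 0) / 1.2 = 4.17 s
v² = v₀² + 2aΔx → Δx = (5² − 0²)/(2·1.2) = 10.4 m

Phase 2 (constant speed): v₀ = 5.00 m/s, a = 0 m/s².
v = v₀ + at = 5.00 + (0)(4) = 5.00 m/s
Δx = v₀t + ½at² = 5.00·4 + 0.5·0·4² = 20.0 m

Phase 3 (decelerating): v₀ = 5.00 m/s, a = -2.2 m/s².
v = v₀ + at → t = (0 − 5.00) / -2.2 = 2.27 s
v² = v₀² + 2aΔx → Δx = (0² − 5.00²)/(2·-2.2) = 5.68 m
Distance in phase 3 = 5.68 m

5.7 m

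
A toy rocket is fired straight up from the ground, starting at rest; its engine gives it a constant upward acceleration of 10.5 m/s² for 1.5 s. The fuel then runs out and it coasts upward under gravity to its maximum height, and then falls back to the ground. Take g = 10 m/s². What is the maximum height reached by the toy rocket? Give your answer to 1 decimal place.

Phase 1 (powered ascent): v₀ = 0 m/s, a = 10.5 m/s².
v = v₀ + at = 0 + (10.5)(1.5) = 15.8 m/s
Δx = v₀t + ½at² = 0·1.5 + 0.5·10.5·1.5² = 11.8 m

Phase 2 (coasting upward): v₀ = 15.8 m/s, a = -10 m/s².
v = v₀ + at → t = (0 − 15.8) / -10 = 1.57 s
v² = v₀² + 2aΔx → Δx = (0² − 15.8²)/(2·-10) = 12.4 m
Maximum height = 11.8 + 12.4 = 24.2 m

24.2 m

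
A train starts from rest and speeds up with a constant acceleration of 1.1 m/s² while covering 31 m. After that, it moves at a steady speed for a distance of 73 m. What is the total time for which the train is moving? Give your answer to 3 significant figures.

16.3 s

Phase 1 (accelerating): v₀ = 0 m/s, a = 1.1 m/s².
v² = v₀² + 2aΔx = 0² + 2·1.1·31 = 68.2 → v = 8.26 m/s
t = (v − v₀)/a = (8.26 − 0)/1.1 = 7.51 s

Phase 2 (constant speed): v₀ = 8.26 m/s, a = 0 m/s².
Constant speed: t = d/v = 73/8.26 = 8.84 s
Total time = 7.51 + 8.84 = 16.3 s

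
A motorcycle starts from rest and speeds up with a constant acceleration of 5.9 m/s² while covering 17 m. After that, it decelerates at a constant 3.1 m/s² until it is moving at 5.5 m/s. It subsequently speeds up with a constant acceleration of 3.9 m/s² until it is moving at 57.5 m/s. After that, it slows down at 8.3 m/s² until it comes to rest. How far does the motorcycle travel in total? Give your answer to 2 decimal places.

663.65 m

Phase 1 (accelerating): v₀ = 0 m/s, a = 5.9 m/s².
v² = v₀² + 2aΔx = 0² + 2·5.9·17 = 201 → v = 14.2 m/s
t = (v − v₀)/a = (14.2 − 0)/5.9 = 2.40 s

Phase 2 (decelerating): v₀ = 14.2 m/s, a = -3.1 m/s².
v = v₀ + at → t = (5.5 − 14.2) / -3.1 = 2.79 s
v² = v₀² + 2aΔx → Δx = (5.5² − 14.2²)/(2·-3.1) = 27.5 m

Phase 3 (accelerating): v₀ = 5.50 m/s, a = 3.9 m/s².
v = v₀ + at → t = (57.5 − 5.50) / 3.9 = 13.3 s
v² = v₀² + 2aΔx → Δx = (57.5² − 5.50²)/(2·3.9) = 420 m

Phase 4 (decelerating): v₀ = 57.5 m/s, a = -8.3 m/s².
v = v₀ + at → t = (0 − 57.5) / -8.3 = 6.93 s
v² = v₀² + 2aΔx → Δx = (0² − 57.5²)/(2·-8.3) = 199 m
Total distance = 17.0 + 27.5 + 420 + 199 = 664 m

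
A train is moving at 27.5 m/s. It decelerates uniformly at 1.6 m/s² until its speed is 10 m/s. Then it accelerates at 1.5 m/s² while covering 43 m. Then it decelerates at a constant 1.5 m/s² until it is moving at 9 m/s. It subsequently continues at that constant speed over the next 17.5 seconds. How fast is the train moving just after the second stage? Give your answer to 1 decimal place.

15.1 m/s

Phase 1 (decelerating): v₀ = 27.5 m/s, a = -1.6 m/s².
v = v₀ + at → t = (10 − 27.5) / -1.6 = 10.9 s
v² = v₀² + 2aΔx → Δx = (10² − 27.5²)/(2·-1.6) = 205 m

Phase 2 (accelerating): v₀ = 10.0 m/s, a = 1.5 m/s².
v² = v₀² + 2aΔx = 10.0² + 2·1.5·43 = 229 → v = 15.1 m/s
t = (v − v₀)/a = (15.1 − 10.0)/1.5 = 3.42 s
Speed at end of phase 2 = 15.1 m/s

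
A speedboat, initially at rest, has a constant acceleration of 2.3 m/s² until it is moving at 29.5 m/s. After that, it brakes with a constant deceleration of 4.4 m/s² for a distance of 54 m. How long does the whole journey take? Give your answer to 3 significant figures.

Phase 1 (accelerating): v₀ = 0 m/s, a = 2.3 m/s².
v = v₀ + at → t = (29.5 − 0) / 2.3 = 12.8 s
v² = v₀² + 2aΔx → Δx = (29.5² − 0²)/(2·2.3) = 189 m

Phase 2 (decelerating): v₀ = 29.5 m/s, a = -4.4 m/s².
v² = v₀² + 2aΔx = 29.5² + 2·-4.4·54 = 395 → v = 19.9 m/s
t = (v − v₀)/a = (19.9 − 29.5)/-4.4 = 2.19 s
Total time = 12.8 + 2.19 = 15.0 s

15.0 s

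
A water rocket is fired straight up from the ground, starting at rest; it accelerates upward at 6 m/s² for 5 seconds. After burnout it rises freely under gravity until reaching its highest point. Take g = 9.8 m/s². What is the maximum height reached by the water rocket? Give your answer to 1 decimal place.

Phase 1 (powered ascent): v₀ = 0 m/s, a = 6 m/s².
v = v₀ + at = 0 + (6)(5) = 30.0 m/s
Δx = v₀t + ½at² = 0·5 + 0.5·6·5² = 75.0 m

Phase 2 (coasting upward): v₀ = 30.0 m/s, a = -9.8 m/s².
v = v₀ + at → t = (0 − 30.0) / -9.8 = 3.06 s
v² = v₀² + 2aΔx → Δx = (0² − 30.0²)/(2·-9.8) = 45.9 m
Maximum height = 75.0 + 45.9 = 121 m

120.9 m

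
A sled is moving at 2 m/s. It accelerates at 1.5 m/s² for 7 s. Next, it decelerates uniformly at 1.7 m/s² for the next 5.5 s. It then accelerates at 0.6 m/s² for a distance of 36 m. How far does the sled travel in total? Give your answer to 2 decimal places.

Phase 1 (accelerating): v₀ = 2.00 m/s, a = 1.5 m/s².
v = v₀ + at = 2.00 + (1.5)(7) = 12.5 m/s
Δx = v₀t + ½at² = 2.00·7 + 0.5·1.5·7² = 50.8 m

Phase 2 (decelerating): v₀ = 12.5 m/s, a = -1.7 m/s².
v = v₀ + at = 12.5 + (-1.7)(5.5) = 3.15 m/s
Δx = v₀t + ½at² = 12.5·5.5 + 0.5·-1.7·5.5² = 43.0 m

Phase 3 (accelerating): v₀ = 3.15 m/s, a = 0.6 m/s².
v² = v₀² + 2aΔx = 3.15² + 2·0.6·36 = 53.1 → v = 7.29 m/s
t = (v − v₀)/a = (7.29 − 3.15)/0.6 = 6.90 s
Total distance = 50.8 + 43.0 + 36.0 = 130 m

129.79 m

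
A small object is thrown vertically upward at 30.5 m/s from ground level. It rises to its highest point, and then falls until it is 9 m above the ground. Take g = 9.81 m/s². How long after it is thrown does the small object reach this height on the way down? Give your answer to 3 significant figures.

Phase 1 (rising): v₀ = 30.5 m/s, a = -9.81 m/s².
v = v₀ + at → t = (0 − 30.5) / -9.81 = 3.11 s
v² = v₀² + 2aΔx → Δx = (0² − 30.5²)/(2·-9.81) = 47.4 m

Phase 2 (falling): v₀ = 0 m/s, a = -9.81 m/s².
Falls 38.4 m from rest: t = √(2·38.4/9.81) = 2.80 s; v = g·t = 27.5 m/s.
Total time = 3.11 + 2.80 = 5.91 s

5.91 s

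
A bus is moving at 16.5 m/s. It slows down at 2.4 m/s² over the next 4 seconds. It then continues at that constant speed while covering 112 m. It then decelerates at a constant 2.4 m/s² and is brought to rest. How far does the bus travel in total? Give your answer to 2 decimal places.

Phase 1 (decelerating): v₀ = 16.5 m/s, a = -2.4 m/s².
v = v₀ + at = 16.5 + (-2.4)(4) = 6.90 m/s
Δx = v₀t + ½at² = 16.5·4 + 0.5·-2.4·4² = 46.8 m

Phase 2 (constant speed): v₀ = 6.90 m/s, a = 0 m/s².
Constant speed: t = d/v = 112/6.90 = 16.2 s

Phase 3 (decelerating): v₀ = 6.90 m/s, a = -2.4 m/s².
v = v₀ + at → t = (0 − 6.90) / -2.4 = 2.88 s
v² = v₀² + 2aΔx → Δx = (0² − 6.90²)/(2·-2.4) = 9.92 m
Total distance = 46.8 + 112 + 9.92 = 169 m

168.72 m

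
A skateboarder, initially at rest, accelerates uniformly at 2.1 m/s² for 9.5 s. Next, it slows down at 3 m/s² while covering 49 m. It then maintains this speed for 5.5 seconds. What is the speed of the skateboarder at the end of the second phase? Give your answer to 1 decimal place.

10.2 m/s

Phase 1 (accelerating): v₀ = 0 m/s, a = 2.1 m/s².
v = v₀ + at = 0 + (2.1)(9.5) = 19.9 m/s
Δx = v₀t + ½at² = 0·9.5 + 0.5·2.1·9.5² = 94.8 m

Phase 2 (decelerating): v₀ = 19.9 m/s, a = -3 m/s².
v² = v₀² + 2aΔx = 19.9² + 2·-3·49 = 104 → v = 10.2 m/s
t = (v − v₀)/a = (10.2 − 19.9)/-3 = 3.25 s
Speed at end of phase 2 = 10.2 m/s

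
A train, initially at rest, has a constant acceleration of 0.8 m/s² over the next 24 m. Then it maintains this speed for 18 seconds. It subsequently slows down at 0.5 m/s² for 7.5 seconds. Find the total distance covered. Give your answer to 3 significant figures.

Phase 1 (accelerating): v₀ = 0 m/s, a = 0.8 m/s².
v² = v₀² + 2aΔx = 0² + 2·0.8·24 = 38.4 → v = 6.20 m/s
t = (v − v₀)/a = (6.20 − 0)/0.8 = 7.75 s

Phase 2 (constant speed): v₀ = 6.20 m/s, a = 0 m/s².
v = v₀ + at = 6.20 + (0)(18) = 6.20 m/s
Δx = v₀t + ½at² = 6.20·18 + 0.5·0·18² = 112 m

Phase 3 (decelerating): v₀ = 6.20 m/s, a = -0.5 m/s².
v = v₀ + at = 6.20 + (-0.5)(7.5) = 2.45 m/s
Δx = v₀t + ½at² = 6.20·7.5 + 0.5·-0.5·7.5² = 32.4 m
Total distance = 24.0 + 112 + 32.4 = 168 m

168 m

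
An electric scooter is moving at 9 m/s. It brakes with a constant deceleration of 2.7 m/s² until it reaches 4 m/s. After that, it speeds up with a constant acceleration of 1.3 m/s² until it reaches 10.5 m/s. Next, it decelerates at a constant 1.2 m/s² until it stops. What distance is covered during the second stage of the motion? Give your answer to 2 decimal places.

36.25 m

Phase 1 (decelerating): v₀ = 9.00 m/s, a = -2.7 m/s².
v = v₀ + at → t = (4 − 9.00) / -2.7 = 1.85 s
v² = v₀² + 2aΔx → Δx = (4² − 9.00²)/(2·-2.7) = 12.0 m

Phase 2 (accelerating): v₀ = 4.00 m/s, a = 1.3 m/s².
v = v₀ + at → t = (10.5 − 4.00) / 1.3 = 5.00 s
v² = v₀² + 2aΔx → Δx = (10.5² − 4.00²)/(2·1.3) = 36.2 m
Distance in phase 2 = 36.2 m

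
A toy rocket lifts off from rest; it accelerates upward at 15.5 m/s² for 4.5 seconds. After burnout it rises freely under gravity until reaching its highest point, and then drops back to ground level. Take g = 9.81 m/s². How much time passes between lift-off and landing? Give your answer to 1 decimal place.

Phase 1 (powered ascent): v₀ = 0 m/s, a = 15.5 m/s².
v = v₀ + at = 0 + (15.5)(4.5) = 69.8 m/s
Δx = v₀t + ½at² = 0·4.5 + 0.5·15.5·4.5² = 157 m

Phase 2 (coasting upward): v₀ = 69.8 m/s, a = -9.81 m/s².
v = v₀ + at → t = (0 − 69.8) / -9.81 = 7.11 s
v² = v₀² + 2aΔx → Δx = (0² − 69.8²)/(2·-9.81) = 248 m

Phase 3 (free fall): v₀ = 0 m/s, a = -9.81 m/s².
Falls 405 m from rest: t = √(2·405/9.81) = 9.09 s; v = g·t = 89.1 m/s.
Total time = 4.50 + 7.11 + 9.09 = 20.7 s

20.7 s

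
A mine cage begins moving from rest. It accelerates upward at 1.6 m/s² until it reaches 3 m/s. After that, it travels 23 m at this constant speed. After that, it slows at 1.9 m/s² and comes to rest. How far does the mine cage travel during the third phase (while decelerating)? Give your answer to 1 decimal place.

Phase 1 (accelerating): v₀ = 0 m/s, a = 1.6 m/s².
v = v₀ + at → t = (3 − 0) / 1.6 = 1.88 s
v² = v₀² + 2aΔx → Δx = (3² − 0²)/(2·1.6) = 2.81 m

Phase 2 (constant speed): v₀ = 3.00 m/s, a = 0 m/s².
Constant speed: t = d/v = 23/3.00 = 7.67 s

Phase 3 (decelerating): v₀ = 3.00 m/s, a = -1.9 m/s².
v = v₀ + at → t = (0 − 3.00) / -1.9 = 1.58 s
v² = v₀² + 2aΔx → Δx = (0² − 3.00²)/(2·-1.9) = 2.37 m
Distance in phase 3 = 2.37 m

2.4 m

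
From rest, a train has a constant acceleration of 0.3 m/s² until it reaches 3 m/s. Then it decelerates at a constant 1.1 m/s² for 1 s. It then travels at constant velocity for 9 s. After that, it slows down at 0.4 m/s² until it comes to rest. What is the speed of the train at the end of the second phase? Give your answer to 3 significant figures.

1.90 m/s

Phase 1 (accelerating): v₀ = 0 m/s, a = 0.3 m/s².
v = v₀ + at → t = (3 − 0) / 0.3 = 10.0 s
v² = v₀² + 2aΔx → Δx = (3² − 0²)/(2·0.3) = 15.0 m

Phase 2 (decelerating): v₀ = 3.00 m/s, a = -1.1 m/s².
v = v₀ + at = 3.00 + (-1.1)(1) = 1.90 m/s
Δx = v₀t + ½at² = 3.00·1 + 0.5·-1.1·1² = 2.45 m
Speed at end of phase 2 = 1.90 m/s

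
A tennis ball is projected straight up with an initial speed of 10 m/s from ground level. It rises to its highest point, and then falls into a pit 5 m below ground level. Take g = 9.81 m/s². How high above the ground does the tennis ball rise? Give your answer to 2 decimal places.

Phase 1 (rising): v₀ = 10.0 m/s, a = -9.81 m/s².
v = v₀ + at → t = (0 − 10.0) / -9.81 = 1.02 s
v² = v₀² + 2aΔx → Δx = (0² − 10.0²)/(2·-9.81) = 5.10 m
Maximum height = 5.10 m

5.10 m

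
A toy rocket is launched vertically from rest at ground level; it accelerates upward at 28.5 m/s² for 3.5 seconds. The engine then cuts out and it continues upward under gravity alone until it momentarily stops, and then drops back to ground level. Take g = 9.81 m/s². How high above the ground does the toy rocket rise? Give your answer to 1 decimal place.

Phase 1 (powered ascent): v₀ = 0 m/s, a = 28.5 m/s².
v = v₀ + at = 0 + (28.5)(3.5) = 99.8 m/s
Δx = v₀t + ½at² = 0·3.5 + 0.5·28.5·3.5² = 175 m

Phase 2 (coasting upward): v₀ = 99.8 m/s, a = -9.81 m/s².
v = v₀ + at → t = (0 − 99.8) / -9.81 = 10.2 s
v² = v₀² + 2aΔx → Δx = (0² − 99.8²)/(2·-9.81) = 507 m
Maximum height = 175 + 507 = 682 m

681.7 m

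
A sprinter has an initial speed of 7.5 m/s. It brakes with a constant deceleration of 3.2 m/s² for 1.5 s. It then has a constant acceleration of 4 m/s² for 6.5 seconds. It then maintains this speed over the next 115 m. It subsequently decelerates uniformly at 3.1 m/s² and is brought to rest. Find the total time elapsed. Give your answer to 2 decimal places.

Phase 1 (decelerating): v₀ = 7.50 m/s, a = -3.2 m/s².
v = v₀ + at = 7.50 + (-3.2)(1.5) = 2.70 m/s
Δx = v₀t + ½at² = 7.50·1.5 + 0.5·-3.2·1.5² = 7.65 m

Phase 2 (accelerating): v₀ = 2.70 m/s, a = 4 m/s².
v = v₀ + at = 2.70 + (4)(6.5) = 28.7 m/s
Δx = v₀t + ½at² = 2.70·6.5 + 0.5·4·6.5² = 102 m

Phase 3 (constant speed): v₀ = 28.7 m/s, a = 0 m/s².
Constant speed: t = d/v = 115/28.7 = 4.01 s

Phase 4 (decelerating): v₀ = 28.7 m/s, a = -3.1 m/s².
v = v₀ + at → t = (0 − 28.7) / -3.1 = 9.26 s
v² = v₀² + 2aΔx → Δx = (0² − 28.7²)/(2·-3.1) = 133 m
Total time = 1.50 + 6.50 + 4.01 + 9.26 = 21.3 s

21.27 s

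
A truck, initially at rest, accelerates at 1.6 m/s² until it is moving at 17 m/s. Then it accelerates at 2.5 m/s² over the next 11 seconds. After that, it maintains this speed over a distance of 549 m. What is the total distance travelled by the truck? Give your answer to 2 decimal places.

Phase 1 (accelerating): v₀ = 0 m/s, a = 1.6 m/s².
v = v₀ + at → t = (17 − 0) / 1.6 = 10.6 s
v² = v₀² + 2aΔx → Δx = (17² − 0²)/(2·1.6) = 90.3 m

Phase 2 (accelerating): v₀ = 17.0 m/s, a = 2.5 m/s².
v = v₀ + at = 17.0 + (2.5)(11) = 44.5 m/s
Δx = v₀t + ½at² = 17.0·11 + 0.5·2.5·11² = 338 m

Phase 3 (constant speed): v₀ = 44.5 m/s, a = 0 m/s².
Constant speed: t = d/v = 549/44.5 = 12.3 s
Total distance = 90.3 + 338 + 549 = 978 m

977.56 m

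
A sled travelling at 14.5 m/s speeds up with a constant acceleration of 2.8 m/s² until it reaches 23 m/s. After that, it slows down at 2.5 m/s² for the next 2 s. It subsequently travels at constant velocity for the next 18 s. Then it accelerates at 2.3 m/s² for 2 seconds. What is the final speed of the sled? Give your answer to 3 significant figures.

Phase 1 (accelerating): v₀ = 14.5 m/s, a = 2.8 m/s².
v = v₀ + at → t = (23 − 14.5) / 2.8 = 3.04 s
v² = v₀² + 2aΔx → Δx = (23² − 14.5²)/(2·2.8) = 56.9 m

Phase 2 (decelerating): v₀ = 23.0 m/s, a = -2.5 m/s².
v = v₀ + at = 23.0 + (-2.5)(2) = 18.0 m/s
Δx = v₀t + ½at² = 23.0·2 + 0.5·-2.5·2² = 41.0 m

Phase 3 (constant speed): v₀ = 18.0 m/s, a = 0 m/s².
v = v₀ + at = 18.0 + (0)(18) = 18.0 m/s
Δx = v₀t + ½at² = 18.0·18 + 0.5·0·18² = 324 m

Phase 4 (accelerating): v₀ = 18.0 m/s, a = 2.3 m/s².
v = v₀ + at = 18.0 + (2.3)(2) = 22.6 m/s
Δx = v₀t + ½at² = 18.0·2 + 0.5·2.3·2² = 40.6 m
Final speed = 22.6 m/s

22.6 m/s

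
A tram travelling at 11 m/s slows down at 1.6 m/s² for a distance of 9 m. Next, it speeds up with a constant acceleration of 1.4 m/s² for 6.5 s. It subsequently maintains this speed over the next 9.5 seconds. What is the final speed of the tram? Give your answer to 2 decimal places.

Phase 1 (decelerating): v₀ = 11.0 m/s, a = -1.6 m/s².
v² = v₀² + 2aΔx = 11.0² + 2·-1.6·9 = 92.2 → v = 9.60 m/s
t = (v − v₀)/a = (9.60 − 11.0)/-1.6 = 0.874 s

Phase 2 (accelerating): v₀ = 9.60 m/s, a = 1.4 m/s².
v = v₀ + at = 9.60 + (1.4)(6.5) = 18.7 m/s
Δx = v₀t + ½at² = 9.60·6.5 + 0.5·1.4·6.5² = 92.0 m

Phase 3 (constant speed): v₀ = 18.7 m/s, a = 0 m/s².
v = v₀ + at = 18.7 + (0)(9.5) = 18.7 m/s
Δx = v₀t + ½at² = 18.7·9.5 + 0.5·0·9.5² = 178 m
Final speed = 18.7 m/s

18.70 m/s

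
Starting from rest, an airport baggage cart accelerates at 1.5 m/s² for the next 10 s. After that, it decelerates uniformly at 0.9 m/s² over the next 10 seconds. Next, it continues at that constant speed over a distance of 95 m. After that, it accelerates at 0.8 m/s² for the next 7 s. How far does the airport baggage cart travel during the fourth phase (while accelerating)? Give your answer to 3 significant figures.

Phase 1 (accelerating): v₀ = 0 m/s, a = 1.5 m/s².
v = v₀ + at = 0 + (1.5)(10) = 15.0 m/s
Δx = v₀t + ½at² = 0·10 + 0.5·1.5·10² = 75.0 m

Phase 2 (decelerating): v₀ = 15.0 m/s, a = -0.9 m/s².
v = v₀ + at = 15.0 + (-0.9)(10) = 6.00 m/s
Δx = v₀t + ½at² = 15.0·10 + 0.5·-0.9·10² = 105 m

Phase 3 (constant speed): v₀ = 6.00 m/s, a = 0 m/s².
Constant speed: t = d/v = 95/6.00 = 15.8 s

Phase 4 (accelerating): v₀ = 6.00 m/s, a = 0.8 m/s².
v = v₀ + at = 6.00 + (0.8)(7) = 11.6 m/s
Δx = v₀t + ½at² = 6.00·7 + 0.5·0.8·7² = 61.6 m
Distance in phase 4 = 61.6 m

61.6 m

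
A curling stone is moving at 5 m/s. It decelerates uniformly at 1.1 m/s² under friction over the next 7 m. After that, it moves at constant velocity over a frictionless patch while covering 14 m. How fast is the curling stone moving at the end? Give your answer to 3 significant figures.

3.10 m/s

Phase 1 (decelerating): v₀ = 5.00 m/s, a = -1.1 m/s².
v² = v₀² + 2aΔx = 5.00² + 2·-1.1·7 = 9.60 → v = 3.10 m/s
t = (v − v₀)/a = (3.10 − 5.00)/-1.1 = 1.73 s

Phase 2 (constant speed): v₀ = 3.10 m/s, a = 0 m/s².
Constant speed: t = d/v = 14/3.10 = 4.52 s
Final speed = 3.10 m/s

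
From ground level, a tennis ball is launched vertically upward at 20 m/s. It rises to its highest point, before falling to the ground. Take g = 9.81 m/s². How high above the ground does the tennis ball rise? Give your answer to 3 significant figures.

20.4 m

Phase 1 (rising): v₀ = 20.0 m/s, a = -9.81 m/s².
v = v₀ + at → t = (0 − 20.0) / -9.81 = 2.04 s
v² = v₀² + 2aΔx → Δx = (0² − 20.0²)/(2·-9.81) = 20.4 m
Maximum height = 20.4 m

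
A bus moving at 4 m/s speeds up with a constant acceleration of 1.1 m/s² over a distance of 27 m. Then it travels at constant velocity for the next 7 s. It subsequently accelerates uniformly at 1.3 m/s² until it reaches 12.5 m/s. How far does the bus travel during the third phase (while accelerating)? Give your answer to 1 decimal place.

31.1 m

Phase 1 (accelerating): v₀ = 4.00 m/s, a = 1.1 m/s².
v² = v₀² + 2aΔx = 4.00² + 2·1.1·27 = 75.4 → v = 8.68 m/s
t = (v − v₀)/a = (8.68 − 4.00)/1.1 = 4.26 s

Phase 2 (constant speed): v₀ = 8.68 m/s, a = 0 m/s².
v = v₀ + at = 8.68 + (0)(7) = 8.68 m/s
Δx = v₀t + ½at² = 8.68·7 + 0.5·0·7² = 60.8 m

Phase 3 (accelerating): v₀ = 8.68 m/s, a = 1.3 m/s².
v = v₀ + at → t = (12.5 − 8.68) / 1.3 = 2.94 s
v² = v₀² + 2aΔx → Δx = (12.5² − 8.68²)/(2·1.3) = 31.1 m
Distance in phase 3 = 31.1 m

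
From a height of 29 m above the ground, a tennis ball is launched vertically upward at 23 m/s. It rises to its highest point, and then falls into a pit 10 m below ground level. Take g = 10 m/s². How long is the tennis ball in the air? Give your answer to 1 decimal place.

Phase 1 (rising): v₀ = 23.0 m/s, a = -10 m/s².
v = v₀ + at → t = (0 − 23.0) / -10 = 2.30 s
v² = v₀² + 2aΔx → Δx = (0² − 23.0²)/(2·-10) = 26.4 m

Phase 2 (falling): v₀ = 0 m/s, a = -10 m/s².
Falls 65.5 m from rest: t = √(2·65.5/10) = 3.62 s; v = g·t = 36.2 m/s.
Total time = 2.30 + 3.62 = 5.92 s

5.9 s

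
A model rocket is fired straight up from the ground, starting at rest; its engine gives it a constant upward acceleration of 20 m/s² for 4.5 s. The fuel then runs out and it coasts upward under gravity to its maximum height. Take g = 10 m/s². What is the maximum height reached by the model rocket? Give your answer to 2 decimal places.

Phase 1 (powered ascent): v₀ = 0 m/s, a = 20 m/s².
v = v₀ + at = 0 + (20)(4.5) = 90.0 m/s
Δx = v₀t + ½at² = 0·4.5 + 0.5·20·4.5² = 202 m

Phase 2 (coasting upward): v₀ = 90.0 m/s, a = -10 m/s².
v = v₀ + at → t = (0 − 90.0) / -10 = 9.00 s
v² = v₀² + 2aΔx → Δx = (0² − 90.0²)/(2·-10) = 405 m
Maximum height = 202 + 405 = 608 m

607.50 m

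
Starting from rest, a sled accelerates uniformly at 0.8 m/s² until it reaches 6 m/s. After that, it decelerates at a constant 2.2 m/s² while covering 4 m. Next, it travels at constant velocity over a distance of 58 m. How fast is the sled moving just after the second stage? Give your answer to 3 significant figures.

4.29 m/s

Phase 1 (accelerating): v₀ = 0 m/s, a = 0.8 m/s².
v = v₀ + at → t = (6 − 0) / 0.8 = 7.50 s
v² = v₀² + 2aΔx → Δx = (6² − 0²)/(2·0.8) = 22.5 m

Phase 2 (decelerating): v₀ = 6.00 m/s, a = -2.2 m/s².
v² = v₀² + 2aΔx = 6.00² + 2·-2.2·4 = 18.4 → v = 4.29 m/s
t = (v − v₀)/a = (4.29 − 6.00)/-2.2 = 0.777 s
Speed at end of phase 2 = 4.29 m/s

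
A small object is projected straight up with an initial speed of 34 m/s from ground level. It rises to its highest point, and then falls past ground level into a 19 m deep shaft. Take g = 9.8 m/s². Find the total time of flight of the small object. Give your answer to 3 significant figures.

Phase 1 (rising): v₀ = 34.0 m/s, a = -9.8 m/s².
v = v₀ + at → t = (0 − 34.0) / -9.8 = 3.47 s
v² = v₀² + 2aΔx → Δx = (0² − 34.0²)/(2·-9.8) = 59.0 m

Phase 2 (falling): v₀ = 0 m/s, a = -9.8 m/s².
Falls 78.0 m from rest: t = √(2·78.0/9.8) = 3.99 s; v = g·t = 39.1 m/s.
Total time = 3.47 + 3.99 = 7.46 s

7.46 s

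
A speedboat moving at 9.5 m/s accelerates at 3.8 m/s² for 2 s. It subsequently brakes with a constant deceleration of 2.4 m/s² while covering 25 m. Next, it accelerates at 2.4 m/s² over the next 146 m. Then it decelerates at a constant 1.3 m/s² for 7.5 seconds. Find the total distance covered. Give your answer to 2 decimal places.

382.66 m

Phase 1 (accelerating): v₀ = 9.50 m/s, a = 3.8 m/s².
v = v₀ + at = 9.50 + (3.8)(2) = 17.1 m/s
Δx = v₀t + ½at² = 9.50·2 + 0.5·3.8·2² = 26.6 m

Phase 2 (decelerating): v₀ = 17.1 m/s, a = -2.4 m/s².
v² = v₀² + 2aΔx = 17.1² + 2·-2.4·25 = 172 → v = 13.1 m/s
t = (v − v₀)/a = (13.1 − 17.1)/-2.4 = 1.65 s

Phase 3 (accelerating): v₀ = 13.1 m/s, a = 2.4 m/s².
v² = v₀² + 2aΔx = 13.1² + 2·2.4·146 = 873 → v = 29.6 m/s
t = (v − v₀)/a = (29.6 − 13.1)/2.4 = 6.84 s

Phase 4 (decelerating): v₀ = 29.6 m/s, a = -1.3 m/s².
v = v₀ + at = 29.6 + (-1.3)(7.5) = 19.8 m/s
Δx = v₀t + ½at² = 29.6·7.5 + 0.5·-1.3·7.5² = 185 m
Total distance = 26.6 + 25.0 + 146 + 185 = 383 m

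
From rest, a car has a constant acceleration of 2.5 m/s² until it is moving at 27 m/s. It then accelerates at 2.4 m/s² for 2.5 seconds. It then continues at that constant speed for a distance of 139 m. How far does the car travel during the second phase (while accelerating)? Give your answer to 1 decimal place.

75.0 m

Phase 1 (accelerating): v₀ = 0 m/s, a = 2.5 m/s².
v = v₀ + at → t = (27 − 0) / 2.5 = 10.8 s
v² = v₀² + 2aΔx → Δx = (27² − 0²)/(2·2.5) = 146 m

Phase 2 (accelerating): v₀ = 27.0 m/s, a = 2.4 m/s².
v = v₀ + at = 27.0 + (2.4)(2.5) = 33.0 m/s
Δx = v₀t + ½at² = 27.0·2.5 + 0.5·2.4·2.5² = 75.0 m
Distance in phase 2 = 75.0 m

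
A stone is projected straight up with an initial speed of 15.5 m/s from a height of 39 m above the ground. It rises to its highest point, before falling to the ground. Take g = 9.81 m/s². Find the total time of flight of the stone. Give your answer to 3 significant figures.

Phase 1 (rising): v₀ = 15.5 m/s, a = -9.81 m/s².
v = v₀ + at → t = (0 − 15.5) / -9.81 = 1.58 s
v² = v₀² + 2aΔx → Δx = (0² − 15.5²)/(2·-9.81) = 12.2 m

Phase 2 (falling): v₀ = 0 m/s, a = -9.81 m/s².
Falls 51.2 m from rest: t = √(2·51.2/9.81) = 3.23 s; v = g·t = 31.7 m/s.
Total time = 1.58 + 3.23 = 4.81 s

4.81 s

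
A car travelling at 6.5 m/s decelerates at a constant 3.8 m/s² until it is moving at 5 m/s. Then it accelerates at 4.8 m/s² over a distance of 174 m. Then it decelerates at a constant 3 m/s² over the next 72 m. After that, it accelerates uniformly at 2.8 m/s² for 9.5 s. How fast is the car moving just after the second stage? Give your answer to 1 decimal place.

41.2 m/s

Phase 1 (decelerating): v₀ = 6.50 m/s, a = -3.8 m/s².
v = v₀ + at → t = (5 − 6.50) / -3.8 = 0.395 s
v² = v₀² + 2aΔx → Δx = (5² − 6.50²)/(2·-3.8) = 2.27 m

Phase 2 (accelerating): v₀ = 5.00 m/s, a = 4.8 m/s².
v² = v₀² + 2aΔx = 5.00² + 2·4.8·174 = 1700 → v = 41.2 m/s
t = (v − v₀)/a = (41.2 − 5.00)/4.8 = 7.54 s
Speed at end of phase 2 = 41.2 m/s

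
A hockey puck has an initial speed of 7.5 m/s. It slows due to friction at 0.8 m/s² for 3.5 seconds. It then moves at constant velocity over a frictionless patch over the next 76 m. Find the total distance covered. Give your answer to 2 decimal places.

97.35 m

Phase 1 (decelerating): v₀ = 7.50 m/s, a = -0.8 m/s².
v = v₀ + at = 7.50 + (-0.8)(3.5) = 4.70 m/s
Δx = v₀t + ½at² = 7.50·3.5 + 0.5·-0.8·3.5² = 21.4 m

Phase 2 (constant speed): v₀ = 4.70 m/s, a = 0 m/s².
Constant speed: t = d/v = 76/4.70 = 16.2 s
Total distance = 21.4 + 76.0 = 97.3 m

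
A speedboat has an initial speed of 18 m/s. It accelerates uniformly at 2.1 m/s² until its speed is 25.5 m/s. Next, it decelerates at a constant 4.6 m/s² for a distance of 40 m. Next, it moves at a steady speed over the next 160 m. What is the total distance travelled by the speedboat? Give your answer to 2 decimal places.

Phase 1 (accelerating): v₀ = 18.0 m/s, a = 2.1 m/s².
v = v₀ + at → t = (25.5 − 18.0) / 2.1 = 3.57 s
v² = v₀² + 2aΔx → Δx = (25.5² − 18.0²)/(2·2.1) = 77.7 m

Phase 2 (decelerating): v₀ = 25.5 m/s, a = -4.6 m/s².
v² = v₀² + 2aΔx = 25.5² + 2·-4.6·40 = 282 → v = 16.8 m/s
t = (v − v₀)/a = (16.8 − 25.5)/-4.6 = 1.89 s

Phase 3 (constant speed): v₀ = 16.8 m/s, a = 0 m/s².
Constant speed: t = d/v = 160/16.8 = 9.52 s
Total distance = 77.7 + 40.0 + 160 = 278 m

277.68 m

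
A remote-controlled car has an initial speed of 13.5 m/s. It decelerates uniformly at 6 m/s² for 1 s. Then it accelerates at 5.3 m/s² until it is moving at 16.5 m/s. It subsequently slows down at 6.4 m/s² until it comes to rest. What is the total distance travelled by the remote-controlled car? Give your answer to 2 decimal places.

Phase 1 (decelerating): v₀ = 13.5 m/s, a = -6 m/s².
v = v₀ + at = 13.5 + (-6)(1) = 7.50 m/s
Δx = v₀t + ½at² = 13.5·1 + 0.5·-6·1² = 10.5 m

Phase 2 (accelerating): v₀ = 7.50 m/s, a = 5.3 m/s².
v = v₀ + at → t = (16.5 − 7.50) / 5.3 = 1.70 s
v² = v₀² + 2aΔx → Δx = (16.5² − 7.50²)/(2·5.3) = 20.4 m

Phase 3 (decelerating): v₀ = 16.5 m/s, a = -6.4 m/s².
v = v₀ + at → t = (0 − 16.5) / -6.4 = 2.58 s
v² = v₀² + 2aΔx → Δx = (0² − 16.5²)/(2·-6.4) = 21.3 m
Total distance = 10.5 + 20.4 + 21.3 = 52.1 m

52.15 m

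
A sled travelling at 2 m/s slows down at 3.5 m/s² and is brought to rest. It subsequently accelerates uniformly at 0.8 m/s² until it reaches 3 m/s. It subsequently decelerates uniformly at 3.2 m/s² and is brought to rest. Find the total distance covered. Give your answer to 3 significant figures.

7.60 m

Phase 1 (decelerating): v₀ = 2.00 m/s, a = -3.5 m/s².
v = v₀ + at → t = (0 − 2.00) / -3.5 = 0.571 s
v² = v₀² + 2aΔx → Δx = (0² − 2.00²)/(2·-3.5) = 0.571 m

Phase 2 (accelerating): v₀ = 0 m/s, a = 0.8 m/s².
v = v₀ + at → t = (3 − 0) / 0.8 = 3.75 s
v² = v₀² + 2aΔx → Δx = (3² − 0²)/(2·0.8) = 5.62 m

Phase 3 (decelerating): v₀ = 3.00 m/s, a = -3.2 m/s².
v = v₀ + at → t = (0 − 3.00) / -3.2 = 0.938 s
v² = v₀² + 2aΔx → Δx = (0² − 3.00²)/(2·-3.2) = 1.41 m
Total distance = 0.571 + 5.62 + 1.41 = 7.60 m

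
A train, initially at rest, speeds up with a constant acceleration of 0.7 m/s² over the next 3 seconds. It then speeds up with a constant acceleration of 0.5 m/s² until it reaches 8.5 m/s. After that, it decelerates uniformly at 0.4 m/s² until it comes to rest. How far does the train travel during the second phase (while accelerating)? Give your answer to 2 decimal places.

67.84 m

Phase 1 (accelerating): v₀ = 0 m/s, a = 0.7 m/s².
v = v₀ + at = 0 + (0.7)(3) = 2.10 m/s
Δx = v₀t + ½at² = 0·3 + 0.5·0.7·3² = 3.15 m

Phase 2 (accelerating): v₀ = 2.10 m/s, a = 0.5 m/s².
v = v₀ + at → t = (8.5 − 2.10) / 0.5 = 12.8 s
v² = v₀² + 2aΔx → Δx = (8.5² − 2.10²)/(2·0.5) = 67.8 m
Distance in phase 2 = 67.8 m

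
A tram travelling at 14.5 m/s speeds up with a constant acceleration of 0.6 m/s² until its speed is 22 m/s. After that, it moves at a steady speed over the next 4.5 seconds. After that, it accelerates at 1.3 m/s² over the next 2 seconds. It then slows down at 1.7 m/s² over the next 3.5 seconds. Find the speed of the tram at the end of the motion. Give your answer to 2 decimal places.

18.65 m/s

Phase 1 (accelerating): v₀ = 14.5 m/s, a = 0.6 m/s².
v = v₀ + at → t = (22 − 14.5) / 0.6 = 12.5 s
v² = v₀² + 2aΔx → Δx = (22² − 14.5²)/(2·0.6) = 228 m

Phase 2 (constant speed): v₀ = 22.0 m/s, a = 0 m/s².
v = v₀ + at = 22.0 + (0)(4.5) = 22.0 m/s
Δx = v₀t + ½at² = 22.0·4.5 + 0.5·0·4.5² = 99.0 m

Phase 3 (accelerating): v₀ = 22.0 m/s, a = 1.3 m/s².
v = v₀ + at = 22.0 + (1.3)(2) = 24.6 m/s
Δx = v₀t + ½at² = 22.0·2 + 0.5·1.3·2² = 46.6 m

Phase 4 (decelerating): v₀ = 24.6 m/s, a = -1.7 m/s².
v = v₀ + at = 24.6 + (-1.7)(3.5) = 18.7 m/s
Δx = v₀t + ½at² = 24.6·3.5 + 0.5·-1.7·3.5² = 75.7 m
Final speed = 18.7 m/s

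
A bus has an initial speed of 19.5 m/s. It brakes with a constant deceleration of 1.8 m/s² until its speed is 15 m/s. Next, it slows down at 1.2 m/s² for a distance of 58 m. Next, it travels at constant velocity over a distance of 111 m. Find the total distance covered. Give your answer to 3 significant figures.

212 m

Phase 1 (decelerating): v₀ = 19.5 m/s, a = -1.8 m/s².
v = v₀ + at → t = (15 − 19.5) / -1.8 = 2.50 s
v² = v₀² + 2aΔx → Δx = (15² − 19.5²)/(2·-1.8) = 43.1 m

Phase 2 (decelerating): v₀ = 15.0 m/s, a = -1.2 m/s².
v² = v₀² + 2aΔx = 15.0² + 2·-1.2·58 = 85.8 → v = 9.26 m/s
t = (v − v₀)/a = (9.26 − 15.0)/-1.2 = 4.78 s

Phase 3 (constant speed): v₀ = 9.26 m/s, a = 0 m/s².
Constant speed: t = d/v = 111/9.26 = 12.0 s
Total distance = 43.1 + 58.0 + 111 = 212 m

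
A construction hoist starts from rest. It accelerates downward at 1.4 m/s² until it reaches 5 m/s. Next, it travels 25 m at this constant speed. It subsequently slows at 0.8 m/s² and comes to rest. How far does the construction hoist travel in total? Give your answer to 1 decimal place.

Phase 1 (accelerating): v₀ = 0 m/s, a = 1.4 m/s².
v = v₀ + at → t = (5 − 0) / 1.4 = 3.57 s
v² = v₀² + 2aΔx → Δx = (5² − 0²)/(2·1.4) = 8.93 m

Phase 2 (constant speed): v₀ = 5.00 m/s, a = 0 m/s².
Constant speed: t = d/v = 25/5.00 = 5.00 s

Phase 3 (decelerating): v₀ = 5.00 m/s, a = -0.8 m/s².
v = v₀ + at → t = (0 − 5.00) / -0.8 = 6.25 s
v² = v₀² + 2aΔx → Δx = (0² − 5.00²)/(2·-0.8) = 15.6 m
Total distance = 8.93 + 25.0 + 15.6 = 49.6 m

49.6 m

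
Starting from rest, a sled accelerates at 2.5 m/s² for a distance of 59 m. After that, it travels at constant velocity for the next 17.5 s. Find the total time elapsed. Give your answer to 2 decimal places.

24.37 s

Phase 1 (accelerating): v₀ = 0 m/s, a = 2.5 m/s².
v² = v₀² + 2aΔx = 0² + 2·2.5·59 = 295 → v = 17.2 m/s
t = (v − v₀)/a = (17.2 − 0)/2.5 = 6.87 s

Phase 2 (constant speed): v₀ = 17.2 m/s, a = 0 m/s².
v = v₀ + at = 17.2 + (0)(17.5) = 17.2 m/s
Δx = v₀t + ½at² = 17.2·17.5 + 0.5·0·17.5² = 301 m
Total time = 6.87 + 17.5 = 24.4 s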